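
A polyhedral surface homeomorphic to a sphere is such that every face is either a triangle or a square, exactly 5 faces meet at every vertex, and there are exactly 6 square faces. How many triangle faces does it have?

32

Let x be the number of triangles; then F = 6 + x.
Edge–face incidences: 2E = 4·6 + 3·x = 24 + 3x.
Every vertex has degree 5, so 5V = 2E.
Euler: V − E + F = 2 ⇒ (2E)/5 − E + (6 + x) = 2.
Multiply by 10: 2·(2E) − 5·(2E) + 10·(6 + x) = 20, i.e. 60 + 10x − 3·(24 + 3x) = 20.
Collecting terms: x − 12 = 20, so x = 32.
Then 2E = 24 + 3·32 = 120, so E = 60, V = 2E/5 = 24, F = 6 + 32 = 38.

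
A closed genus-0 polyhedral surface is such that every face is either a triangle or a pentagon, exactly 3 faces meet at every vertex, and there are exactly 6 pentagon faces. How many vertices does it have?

12

Let x be the number of triangles; then F = 6 + x.
Edge–face incidences: 2E = 5·6 + 3·x = 30 + 3x.
Every vertex has degree 3, so 3V = 2E.
Euler: V − E + F = 2 ⇒ (2E)/3 − E + (6 + x) = 2.
Multiply by 6: 2·(2E) − 3·(2E) + 6·(6 + x) = 12, i.e. 36 + 6x − (30 + 3x) = 12.
Collecting terms: 3x + 6 = 12, so 3x = 6, so x = 2.
Then 2E = 30 + 3·2 = 36, so E = 18, V = 2E/3 = 12, F = 6 + 2 = 8.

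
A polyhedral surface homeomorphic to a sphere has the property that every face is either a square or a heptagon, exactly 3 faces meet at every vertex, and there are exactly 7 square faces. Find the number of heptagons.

Let x be the number of heptagons; then F = 7 + x.
Edge–face incidences: 2E = 4·7 + 7·x = 28 + 7x.
Every vertex has degree 3, so 3V = 2E.
Euler: V − E + F = 2 ⇒ (2E)/3 − E + (7 + x) = 2.
Multiply by 6: 2·(2E) − 3·(2E) + 6·(7 + x) = 12, i.e. 42 + 6x − (28 + 7x) = 12.
Collecting terms: −x + 14 = 12, so −x = −2, so x = 2.
Then 2E = 28 + 7·2 = 42, so E = 21, V = 2E/3 = 14, F = 7 + 2 = 9.

2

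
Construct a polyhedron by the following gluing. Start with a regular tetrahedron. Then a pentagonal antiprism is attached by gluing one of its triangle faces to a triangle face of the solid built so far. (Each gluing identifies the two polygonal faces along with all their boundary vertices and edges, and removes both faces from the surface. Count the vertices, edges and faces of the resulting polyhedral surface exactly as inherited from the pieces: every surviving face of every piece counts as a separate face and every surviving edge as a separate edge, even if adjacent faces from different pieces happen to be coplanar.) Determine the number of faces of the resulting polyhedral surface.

14

A regular tetrahedron: V=4, E=6, F=4.
Attach a pentagonal antiprism (V=10, E=20, F=12) along a 3-gon: merge 3 vertices and 3 edges, delete both glued faces → V=11, E=23, F=14.
Check: V − E + F = 11 − 23 + 14 = 2.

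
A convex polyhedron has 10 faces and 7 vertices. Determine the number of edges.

Here V − E + F = 2.
E = V + F − (2) = 7 + 10 − (2) = 15.

15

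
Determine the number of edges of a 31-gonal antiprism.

124

An antiprism on an n-gon has two n-gon caps and 2n triangles: V = 2·31 = 62, E = 4·31 = 124, F = 2·31 + 2 = 64.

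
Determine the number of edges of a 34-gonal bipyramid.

102

A bipyramid over an n-gon has 2n triangular faces and n + 2 vertices: V = 34 + 2 = 36, E = 3·34 = 102, F = 2·34 = 68.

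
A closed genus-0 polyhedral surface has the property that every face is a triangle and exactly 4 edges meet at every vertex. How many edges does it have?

12

Each face has 3 edges and each edge borders two faces, so 2E = 3F.
Each vertex has degree 4, so 4V = 2E and hence V = 3F/4.
Euler: V − E + F = 2 ⇒ (3F/4) − (3F/2) + F = 2.
Multiply by 8: (6 − 12 + 8)F = 16, i.e. 2F = 16.
So F = 8, E = 3·8/2 = 12, V = 3·8/4 = 6.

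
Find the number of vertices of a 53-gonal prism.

A prism on an n-gon has two n-gon bases and n rectangular sides: V = 2·53 = 106, E = 3·53 = 159, F = 53 + 2 = 55.

106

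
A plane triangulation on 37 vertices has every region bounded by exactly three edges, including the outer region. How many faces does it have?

In a plane triangulation 3F = 2E and V − E + F = 2, so F = 2V − 4 = 2·37 − 4 = 70.

70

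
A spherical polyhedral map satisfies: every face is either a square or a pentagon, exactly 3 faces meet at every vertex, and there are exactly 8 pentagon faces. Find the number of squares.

Let x be the number of squares; then F = 8 + x.
Edge–face incidences: 2E = 5·8 + 4·x = 40 + 4x.
Every vertex has degree 3, so 3V = 2E.
Euler: V − E + F = 2 ⇒ (2E)/3 − E + (8 + x) = 2.
Multiply by 6: 2·(2E) − 3·(2E) + 6·(8 + x) = 12, i.e. 48 + 6x − (40 + 4x) = 12.
Collecting terms: 2x + 8 = 12, so 2x = 4, so x = 2.
Then 2E = 40 + 4·2 = 48, so E = 24, V = 2E/3 = 16, F = 8 + 2 = 10.

2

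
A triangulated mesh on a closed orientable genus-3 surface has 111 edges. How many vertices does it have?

χ = 2 − 2·3 = -4, and every face is a triangle so 3F = 2E.
F = 2E/3 = 74. Then V = -4 + E − F = -4 + 111 − 74 = 33.

33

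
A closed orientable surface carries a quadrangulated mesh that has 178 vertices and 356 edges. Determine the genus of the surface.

1

Every face is a square and each edge borders two faces, so 4F = 2·356, giving F = 178.
χ = V − E + F = 178 − 356 + 178 = 0.
For a closed orientable surface χ = 2 − 2g, so g = (2 − (0))/2 = 1.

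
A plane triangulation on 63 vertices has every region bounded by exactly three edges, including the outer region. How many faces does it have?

122

In a plane triangulation 3F = 2E and V − E + F = 2, so F = 2V − 4 = 2·63 − 4 = 122.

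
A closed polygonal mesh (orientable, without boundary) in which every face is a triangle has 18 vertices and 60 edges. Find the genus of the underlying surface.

Every face is a triangle and each edge borders two faces, so 3F = 2·60, giving F = 40.
χ = V − E + F = 18 − 60 + 40 = -2.
For a closed orientable surface χ = 2 − 2g, so g = (2 − (-2))/2 = 2.

2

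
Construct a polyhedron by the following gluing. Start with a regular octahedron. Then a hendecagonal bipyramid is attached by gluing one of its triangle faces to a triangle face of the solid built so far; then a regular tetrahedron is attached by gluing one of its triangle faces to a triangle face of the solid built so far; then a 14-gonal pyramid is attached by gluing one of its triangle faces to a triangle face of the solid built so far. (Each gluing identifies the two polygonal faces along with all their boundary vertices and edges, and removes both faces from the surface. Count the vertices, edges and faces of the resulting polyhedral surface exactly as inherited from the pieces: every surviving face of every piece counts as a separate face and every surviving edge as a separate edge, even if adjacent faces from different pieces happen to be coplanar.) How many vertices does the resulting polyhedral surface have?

29

A regular octahedron: V=6, E=12, F=8.
Attach a hendecagonal bipyramid (V=13, E=33, F=22) along a 3-gon: merge 3 vertices and 3 edges, delete both glued faces → V=16, E=42, F=28.
Attach a regular tetrahedron (V=4, E=6, F=4) along a 3-gon: merge 3 vertices and 3 edges, delete both glued faces → V=17, E=45, F=30.
Attach a 14-gonal pyramid (V=15, E=28, F=15) along a 3-gon: merge 3 vertices and 3 edges, delete both glued faces → V=29, E=70, F=43.
Check: V − E + F = 29 − 70 + 43 = 2.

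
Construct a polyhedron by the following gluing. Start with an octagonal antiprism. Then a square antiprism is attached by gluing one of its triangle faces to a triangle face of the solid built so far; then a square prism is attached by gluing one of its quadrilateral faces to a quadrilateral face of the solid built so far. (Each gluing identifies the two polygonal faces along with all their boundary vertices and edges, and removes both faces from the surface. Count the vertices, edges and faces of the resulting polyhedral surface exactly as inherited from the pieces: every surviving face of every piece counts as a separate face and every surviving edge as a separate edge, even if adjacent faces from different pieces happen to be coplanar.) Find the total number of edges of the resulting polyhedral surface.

An octagonal antiprism: V=16, E=32, F=18.
Attach a square antiprism (V=8, E=16, F=10) along a 3-gon: merge 3 vertices and 3 edges, delete both glued faces → V=21, E=45, F=26.
Attach a square prism (V=8, E=12, F=6) along a 4-gon: merge 4 vertices and 4 edges, delete both glued faces → V=25, E=53, F=30.
Check: V − E + F = 25 − 53 + 30 = 2.

53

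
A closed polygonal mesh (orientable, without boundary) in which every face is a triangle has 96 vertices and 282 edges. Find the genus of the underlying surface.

0

Every face is a triangle and each edge borders two faces, so 3F = 2·282, giving F = 188.
χ = V − E + F = 96 − 282 + 188 = 2.
For a closed orientable surface χ = 2 − 2g, so g = (2 − (2))/2 = 0.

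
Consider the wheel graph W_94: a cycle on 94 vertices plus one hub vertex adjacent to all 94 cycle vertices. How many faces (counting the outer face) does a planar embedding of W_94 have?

W_94 has V = 94 + 1 = 95 vertices and E = 2·94 = 188 edges.
By Euler's formula F = 2 − V + E = 2 − 95 + 188 = 95.

95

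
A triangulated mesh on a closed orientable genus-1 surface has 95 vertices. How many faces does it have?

190

χ = 2 − 2·1 = 0, and every face is a triangle so 3F = 2E.
V − E + F = 0 with E = 3F/2 gives 95 − (3/2 − 1)·F = 0, so F = 190 and E = 285.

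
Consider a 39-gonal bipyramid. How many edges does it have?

A bipyramid over an n-gon has 2n triangular faces and n + 2 vertices: V = 39 + 2 = 41, E = 3·39 = 117, F = 2·39 = 78.

117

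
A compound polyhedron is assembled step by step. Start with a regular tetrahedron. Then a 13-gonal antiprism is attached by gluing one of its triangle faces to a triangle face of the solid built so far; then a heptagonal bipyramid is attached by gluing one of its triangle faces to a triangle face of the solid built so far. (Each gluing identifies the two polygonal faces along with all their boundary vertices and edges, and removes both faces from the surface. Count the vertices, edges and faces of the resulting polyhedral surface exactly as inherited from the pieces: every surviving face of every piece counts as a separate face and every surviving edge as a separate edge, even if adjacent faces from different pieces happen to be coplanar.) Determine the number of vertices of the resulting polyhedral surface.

A regular tetrahedron: V=4, E=6, F=4.
Attach a 13-gonal antiprism (V=26, E=52, F=28) along a 3-gon: merge 3 vertices and 3 edges, delete both glued faces → V=27, E=55, F=30.
Attach a heptagonal bipyramid (V=9, E=21, F=14) along a 3-gon: merge 3 vertices and 3 edges, delete both glued faces → V=33, E=73, F=42.
Check: V − E + F = 33 − 73 + 42 = 2.

33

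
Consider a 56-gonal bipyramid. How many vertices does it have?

58

A bipyramid over an n-gon has 2n triangular faces and n + 2 vertices: V = 56 + 2 = 58, E = 3·56 = 168, F = 2·56 = 112.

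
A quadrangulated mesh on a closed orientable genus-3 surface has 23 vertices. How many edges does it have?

54

χ = 2 − 2·3 = -4, and every face is a square so 4F = 2E.
V − E + F = -4 with E = 4F/2 gives 23 − (4/2 − 1)·F = -4, so F = 27 and E = 54.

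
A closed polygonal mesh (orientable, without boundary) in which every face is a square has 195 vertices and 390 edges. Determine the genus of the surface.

Every face is a square and each edge borders two faces, so 4F = 2·390, giving F = 195.
χ = V − E + F = 195 − 390 + 195 = 0.
For a closed orientable surface χ = 2 − 2g, so g = (2 − (0))/2 = 1.

1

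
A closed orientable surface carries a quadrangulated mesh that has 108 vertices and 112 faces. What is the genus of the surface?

3

Every face is a square, so 2E = 4·112 = 448, giving E = 224.
χ = V − E + F = 108 − 224 + 112 = -4.
For a closed orientable surface χ = 2 − 2g, so g = (2 − (-4))/2 = 3.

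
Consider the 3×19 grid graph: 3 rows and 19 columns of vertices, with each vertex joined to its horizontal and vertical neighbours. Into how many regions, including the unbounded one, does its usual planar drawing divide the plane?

37

The grid has V = 3·19 = 57 vertices and E = 3·18 + 19·2 = 92 edges.
F = 2 − V + E = 2 − 57 + 92 = 37.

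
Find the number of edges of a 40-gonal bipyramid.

120

A bipyramid over an n-gon has 2n triangular faces and n + 2 vertices: V = 40 + 2 = 42, E = 3·40 = 120, F = 2·40 = 80.
Check: V − E + F = 42 − 120 + 80 = 2.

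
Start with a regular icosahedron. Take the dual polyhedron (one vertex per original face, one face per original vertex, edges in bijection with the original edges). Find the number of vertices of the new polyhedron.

The base solid has V = 12, E = 30, F = 20.
The dual swaps V and F and preserves E: V′ = F = 20, E′ = E = 30, F′ = V = 12.

20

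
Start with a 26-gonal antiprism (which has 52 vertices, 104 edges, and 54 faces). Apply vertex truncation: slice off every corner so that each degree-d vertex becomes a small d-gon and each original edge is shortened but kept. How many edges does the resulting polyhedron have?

Truncation replaces each original edge-end by a new vertex, so V′ = 2E = 208.
Each original edge survives, and each old vertex of degree d contributes d new edges; summing degrees gives Σd = 2E, so E′ = E + 2E = 3E = 312.
Each original face survives and each original vertex becomes one new face: F′ = F + V = 106.

312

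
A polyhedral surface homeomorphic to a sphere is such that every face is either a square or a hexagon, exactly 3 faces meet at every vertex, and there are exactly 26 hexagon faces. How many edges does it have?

Let x be the number of squares; then F = 26 + x.
Edge–face incidences: 2E = 6·26 + 4·x = 156 + 4x.
Every vertex has degree 3, so 3V = 2E.
Euler: V − E + F = 2 ⇒ (2E)/3 − E + (26 + x) = 2.
Multiply by 6: 2·(2E) − 3·(2E) + 6·(26 + x) = 12, i.e. 156 + 6x − (156 + 4x) = 12.
Collecting terms: 2x = 12, so x = 6.
Then 2E = 156 + 4·6 = 180, so E = 90, V = 2E/3 = 60, F = 26 + 6 = 32.

90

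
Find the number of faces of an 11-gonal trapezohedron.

The n-trapezohedron (dual of the n-antiprism) has V = 2·11 + 2 = 24, E = 4·11 = 44, F = 2·11 = 22.
Check: V − E + F = 24 − 44 + 22 = 2.

22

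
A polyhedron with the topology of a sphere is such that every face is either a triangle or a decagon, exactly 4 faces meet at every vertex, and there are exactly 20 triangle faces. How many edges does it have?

40

Let x be the number of decagons; then F = 20 + x.
Edge–face incidences: 2E = 3·20 + 10·x = 60 + 10x.
Every vertex has degree 4, so 4V = 2E.
Euler: V − E + F = 2 ⇒ (2E)/4 − E + (20 + x) = 2.
Multiply by 8: 2·(2E) − 4·(2E) + 8·(20 + x) = 16, i.e. 160 + 8x − 2·(60 + 10x) = 16.
Collecting terms: −12x + 40 = 16, so −12x = −24, so x = 2.
Then 2E = 60 + 10·2 = 80, so E = 40, V = 2E/4 = 20, F = 20 + 2 = 22.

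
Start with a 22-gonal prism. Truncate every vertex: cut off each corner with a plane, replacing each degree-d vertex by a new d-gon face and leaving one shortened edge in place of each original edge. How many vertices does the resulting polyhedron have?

132

The base solid has V = 44, E = 66, F = 24.
Truncation replaces each original edge-end by a new vertex, so V′ = 2E = 132.
Each original edge survives, and each old vertex of degree d contributes d new edges; summing degrees gives Σd = 2E, so E′ = E + 2E = 3E = 198.
Each original face survives and each original vertex becomes one new face: F′ = F + V = 68.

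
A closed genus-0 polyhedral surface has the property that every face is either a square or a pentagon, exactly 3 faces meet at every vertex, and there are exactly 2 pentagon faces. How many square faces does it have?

5

Let x be the number of squares; then F = 2 + x.
Edge–face incidences: 2E = 5·2 + 4·x = 10 + 4x.
Every vertex has degree 3, so 3V = 2E.
Euler: V − E + F = 2 ⇒ (2E)/3 − E + (2 + x) = 2.
Multiply by 6: 2·(2E) − 3·(2E) + 6·(2 + x) = 12, i.e. 12 + 6x − (10 + 4x) = 12.
Collecting terms: 2x + 2 = 12, so 2x = 10, so x = 5.
Then 2E = 10 + 4·5 = 30, so E = 15, V = 2E/3 = 10, F = 2 + 5 = 7.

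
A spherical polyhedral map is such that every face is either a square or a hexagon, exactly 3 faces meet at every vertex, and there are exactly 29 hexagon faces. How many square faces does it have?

6

Let x be the number of squares; then F = 29 + x.
Edge–face incidences: 2E = 6·29 + 4·x = 174 + 4x.
Every vertex has degree 3, so 3V = 2E.
Euler: V − E + F = 2 ⇒ (2E)/3 − E + (29 + x) = 2.
Multiply by 6: 2·(2E) − 3·(2E) + 6·(29 + x) = 12, i.e. 174 + 6x − (174 + 4x) = 12.
Collecting terms: 2x = 12, so x = 6.
Then 2E = 174 + 4·6 = 198, so E = 99, V = 2E/3 = 66, F = 29 + 6 = 35.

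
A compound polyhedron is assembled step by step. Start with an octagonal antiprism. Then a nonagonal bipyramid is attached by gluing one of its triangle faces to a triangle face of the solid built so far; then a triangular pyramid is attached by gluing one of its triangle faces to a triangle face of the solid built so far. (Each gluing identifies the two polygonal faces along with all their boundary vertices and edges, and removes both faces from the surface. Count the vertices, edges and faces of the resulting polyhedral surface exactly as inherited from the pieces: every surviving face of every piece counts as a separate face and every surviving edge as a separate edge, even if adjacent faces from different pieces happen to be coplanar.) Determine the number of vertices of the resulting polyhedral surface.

An octagonal antiprism: V=16, E=32, F=18.
Attach a nonagonal bipyramid (V=11, E=27, F=18) along a 3-gon: merge 3 vertices and 3 edges, delete both glued faces → V=24, E=56, F=34.
Attach a triangular pyramid (V=4, E=6, F=4) along a 3-gon: merge 3 vertices and 3 edges, delete both glued faces → V=25, E=59, F=36.
Check: V − E + F = 25 − 59 + 36 = 2.

25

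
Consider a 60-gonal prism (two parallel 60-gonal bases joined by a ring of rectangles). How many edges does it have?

A prism on an n-gon has two n-gon bases and n rectangular sides: V = 2·60 = 120, E = 3·60 = 180, F = 60 + 2 = 62.
Check: V − E + F = 120 − 180 + 62 = 2.

180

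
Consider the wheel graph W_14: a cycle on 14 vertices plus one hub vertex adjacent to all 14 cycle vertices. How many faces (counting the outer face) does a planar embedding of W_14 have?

W_14 has V = 14 + 1 = 15 vertices and E = 2·14 = 28 edges.
By Euler's formula F = 2 − V + E = 2 − 15 + 28 = 15.

15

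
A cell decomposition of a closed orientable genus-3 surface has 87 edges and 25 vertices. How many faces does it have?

For a closed orientable surface of genus 3, χ = 2 − 2·3 = -4.
F = -4 − V + E = -4 − 25 + 87 = 58.

58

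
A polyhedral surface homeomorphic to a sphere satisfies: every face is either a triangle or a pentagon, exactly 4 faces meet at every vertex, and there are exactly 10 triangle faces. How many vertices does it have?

10

Let x be the number of pentagons; then F = 10 + x.
Edge–face incidences: 2E = 3·10 + 5·x = 30 + 5x.
Every vertex has degree 4, so 4V = 2E.
Euler: V − E + F = 2 ⇒ (2E)/4 − E + (10 + x) = 2.
Multiply by 8: 2·(2E) − 4·(2E) + 8·(10 + x) = 16, i.e. 80 + 8x − 2·(30 + 5x) = 16.
Collecting terms: −2x + 20 = 16, so −2x = −4, so x = 2.
Then 2E = 30 + 5·2 = 40, so E = 20, V = 2E/4 = 10, F = 10 + 2 = 12.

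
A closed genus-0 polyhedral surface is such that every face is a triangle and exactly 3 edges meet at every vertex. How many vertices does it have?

Each face has 3 edges and each edge borders two faces, so 2E = 3F.
Each vertex has degree 3, so 3V = 2E and hence V = 3F/3.
Euler: V − E + F = 2 ⇒ (3F/3) − (3F/2) + F = 2.
Multiply by 6: (6 − 9 + 6)F = 12, i.e. 3F = 12.
So F = 4, E = 3·4/2 = 6, V = 3·4/3 = 4.

4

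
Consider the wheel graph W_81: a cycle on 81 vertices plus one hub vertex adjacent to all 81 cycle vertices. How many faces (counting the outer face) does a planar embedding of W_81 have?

W_81 has V = 81 + 1 = 82 vertices and E = 2·81 = 162 edges.
By Euler's formula F = 2 − V + E = 2 − 82 + 162 = 82.

82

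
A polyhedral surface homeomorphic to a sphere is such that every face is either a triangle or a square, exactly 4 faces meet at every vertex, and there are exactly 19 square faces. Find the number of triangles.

8

Let x be the number of triangles; then F = 19 + x.
Edge–face incidences: 2E = 4·19 + 3·x = 76 + 3x.
Every vertex has degree 4, so 4V = 2E.
Euler: V − E + F = 2 ⇒ (2E)/4 − E + (19 + x) = 2.
Multiply by 8: 2·(2E) − 4·(2E) + 8·(19 + x) = 16, i.e. 152 + 8x − 2·(76 + 3x) = 16.
Collecting terms: 2x = 16, so x = 8.
Then 2E = 76 + 3·8 = 100, so E = 50, V = 2E/4 = 25, F = 19 + 8 = 27.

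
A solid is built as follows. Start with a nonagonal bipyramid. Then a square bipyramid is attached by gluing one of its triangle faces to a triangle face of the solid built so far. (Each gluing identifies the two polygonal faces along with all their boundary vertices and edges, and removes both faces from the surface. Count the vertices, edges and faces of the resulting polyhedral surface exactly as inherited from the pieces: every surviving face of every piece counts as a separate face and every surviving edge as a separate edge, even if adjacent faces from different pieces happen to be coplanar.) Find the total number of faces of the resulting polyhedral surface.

24

A nonagonal bipyramid: V=11, E=27, F=18.
Attach a square bipyramid (V=6, E=12, F=8) along a 3-gon: merge 3 vertices and 3 edges, delete both glued faces → V=14, E=36, F=24.
Check: V − E + F = 14 − 36 + 24 = 2.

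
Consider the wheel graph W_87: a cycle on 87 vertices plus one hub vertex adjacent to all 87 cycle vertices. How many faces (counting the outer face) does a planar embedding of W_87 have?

88

W_87 has V = 87 + 1 = 88 vertices and E = 2·87 = 174 edges.
By Euler's formula F = 2 − V + E = 2 − 88 + 174 = 88.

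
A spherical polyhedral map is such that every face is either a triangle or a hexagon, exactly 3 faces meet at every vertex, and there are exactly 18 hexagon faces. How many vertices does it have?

40

Let x be the number of triangles; then F = 18 + x.
Edge–face incidences: 2E = 6·18 + 3·x = 108 + 3x.
Every vertex has degree 3, so 3V = 2E.
Euler: V − E + F = 2 ⇒ (2E)/3 − E + (18 + x) = 2.
Multiply by 6: 2·(2E) − 3·(2E) + 6·(18 + x) = 12, i.e. 108 + 6x − (108 + 3x) = 12.
Collecting terms: 3x = 12, so x = 4.
Then 2E = 108 + 3·4 = 120, so E = 60, V = 2E/3 = 40, F = 18 + 4 = 22.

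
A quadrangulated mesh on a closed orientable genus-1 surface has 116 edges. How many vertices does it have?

58

χ = 2 − 2·1 = 0, and every face is a square so 4F = 2E.
F = 2E/4 = 58. Then V = 0 + E − F = 0 + 116 − 58 = 58.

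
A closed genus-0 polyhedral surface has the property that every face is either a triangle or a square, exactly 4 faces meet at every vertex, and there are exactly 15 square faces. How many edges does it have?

Let x be the number of triangles; then F = 15 + x.
Edge–face incidences: 2E = 4·15 + 3·x = 60 + 3x.
Every vertex has degree 4, so 4V = 2E.
Euler: V − E + F = 2 ⇒ (2E)/4 − E + (15 + x) = 2.
Multiply by 8: 2·(2E) − 4·(2E) + 8·(15 + x) = 16, i.e. 120 + 8x − 2·(60 + 3x) = 16.
Collecting terms: 2x = 16, so x = 8.
Then 2E = 60 + 3·8 = 84, so E = 42, V = 2E/4 = 21, F = 15 + 8 = 23.

42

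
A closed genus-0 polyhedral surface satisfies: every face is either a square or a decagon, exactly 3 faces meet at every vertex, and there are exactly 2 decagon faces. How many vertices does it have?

20

Let x be the number of squares; then F = 2 + x.
Edge–face incidences: 2E = 10·2 + 4·x = 20 + 4x.
Every vertex has degree 3, so 3V = 2E.
Euler: V − E + F = 2 ⇒ (2E)/3 − E + (2 + x) = 2.
Multiply by 6: 2·(2E) − 3·(2E) + 6·(2 + x) = 12, i.e. 12 + 6x − (20 + 4x) = 12.
Collecting terms: 2x − 8 = 12, so 2x = 20, so x = 10.
Then 2E = 20 + 4·10 = 60, so E = 30, V = 2E/3 = 20, F = 2 + 10 = 12.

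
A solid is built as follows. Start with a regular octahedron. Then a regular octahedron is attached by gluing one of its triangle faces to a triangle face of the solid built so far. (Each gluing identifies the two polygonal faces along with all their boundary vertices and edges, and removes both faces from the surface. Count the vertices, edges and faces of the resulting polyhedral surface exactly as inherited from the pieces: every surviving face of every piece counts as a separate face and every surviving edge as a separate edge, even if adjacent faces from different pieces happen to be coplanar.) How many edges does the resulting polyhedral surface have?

A regular octahedron: V=6, E=12, F=8.
Attach a regular octahedron (V=6, E=12, F=8) along a 3-gon: merge 3 vertices and 3 edges, delete both glued faces → V=9, E=21, F=14.
Check: V − E + F = 9 − 21 + 14 = 2.

21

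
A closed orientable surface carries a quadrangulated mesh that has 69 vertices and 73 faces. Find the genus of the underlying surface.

Every face is a square, so 2E = 4·73 = 292, giving E = 146.
χ = V − E + F = 69 − 146 + 73 = -4.
For a closed orientable surface χ = 2 − 2g, so g = (2 − (-4))/2 = 3.

3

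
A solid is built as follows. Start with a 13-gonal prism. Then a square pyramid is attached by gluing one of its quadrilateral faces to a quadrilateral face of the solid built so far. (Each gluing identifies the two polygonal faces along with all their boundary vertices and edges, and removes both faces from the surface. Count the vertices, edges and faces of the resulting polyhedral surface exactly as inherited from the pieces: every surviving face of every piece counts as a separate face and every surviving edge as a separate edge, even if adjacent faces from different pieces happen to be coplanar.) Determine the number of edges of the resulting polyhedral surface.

43

A 13-gonal prism: V=26, E=39, F=15.
Attach a square pyramid (V=5, E=8, F=5) along a 4-gon: merge 4 vertices and 4 edges, delete both glued faces → V=27, E=43, F=18.
Check: V − E + F = 27 − 43 + 18 = 2.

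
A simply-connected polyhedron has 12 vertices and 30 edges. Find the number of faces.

20

Here V − E + F = 2.
F = 2 − V + E = 2 − 12 + 30 = 20.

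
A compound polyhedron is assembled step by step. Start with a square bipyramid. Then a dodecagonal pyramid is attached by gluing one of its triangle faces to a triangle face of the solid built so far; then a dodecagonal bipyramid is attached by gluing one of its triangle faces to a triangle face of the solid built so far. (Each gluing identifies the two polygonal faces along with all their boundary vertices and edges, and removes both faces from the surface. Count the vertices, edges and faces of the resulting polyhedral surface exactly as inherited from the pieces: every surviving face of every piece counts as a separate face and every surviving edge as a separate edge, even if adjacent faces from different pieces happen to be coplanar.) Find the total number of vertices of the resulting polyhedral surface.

A square bipyramid: V=6, E=12, F=8.
Attach a dodecagonal pyramid (V=13, E=24, F=13) along a 3-gon: merge 3 vertices and 3 edges, delete both glued faces → V=16, E=33, F=19.
Attach a dodecagonal bipyramid (V=14, E=36, F=24) along a 3-gon: merge 3 vertices and 3 edges, delete both glued faces → V=27, E=66, F=41.
Check: V − E + F = 27 − 66 + 41 = 2.

27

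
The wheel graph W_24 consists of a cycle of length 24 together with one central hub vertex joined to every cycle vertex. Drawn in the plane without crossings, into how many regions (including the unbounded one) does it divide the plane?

W_24 has V = 24 + 1 = 25 vertices and E = 2·24 = 48 edges.
By Euler's formula F = 2 − V + E = 2 − 25 + 48 = 25.

25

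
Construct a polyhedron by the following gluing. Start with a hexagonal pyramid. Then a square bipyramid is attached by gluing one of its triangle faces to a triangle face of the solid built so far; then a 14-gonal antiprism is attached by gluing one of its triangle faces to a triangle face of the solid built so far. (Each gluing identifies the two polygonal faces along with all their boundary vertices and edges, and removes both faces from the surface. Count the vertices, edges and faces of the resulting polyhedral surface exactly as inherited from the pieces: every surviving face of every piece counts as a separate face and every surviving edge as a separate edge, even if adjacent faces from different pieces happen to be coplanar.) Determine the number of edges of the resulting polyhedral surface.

A hexagonal pyramid: V=7, E=12, F=7.
Attach a square bipyramid (V=6, E=12, F=8) along a 3-gon: merge 3 vertices and 3 edges, delete both glued faces → V=10, E=21, F=13.
Attach a 14-gonal antiprism (V=28, E=56, F=30) along a 3-gon: merge 3 vertices and 3 edges, delete both glued faces → V=35, E=74, F=41.
Check: V − E + F = 35 − 74 + 41 = 2.

74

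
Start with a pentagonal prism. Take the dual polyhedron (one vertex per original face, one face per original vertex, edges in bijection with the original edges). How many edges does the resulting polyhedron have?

The base solid has V = 10, E = 15, F = 7.
The dual swaps V and F and preserves E: V′ = F = 7, E′ = E = 15, F′ = V = 10.

15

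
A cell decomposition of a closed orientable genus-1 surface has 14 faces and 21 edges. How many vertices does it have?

7

For a closed orientable surface of genus 1, χ = 2 − 2·1 = 0.
V = 0 + E − F = 0 + 21 − 14 = 7.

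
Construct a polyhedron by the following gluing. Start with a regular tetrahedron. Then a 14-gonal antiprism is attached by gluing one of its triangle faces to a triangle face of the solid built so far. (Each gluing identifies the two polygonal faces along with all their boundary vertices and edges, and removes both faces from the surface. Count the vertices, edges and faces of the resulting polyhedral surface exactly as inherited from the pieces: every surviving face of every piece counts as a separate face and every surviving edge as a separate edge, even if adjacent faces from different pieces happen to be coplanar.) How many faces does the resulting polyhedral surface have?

A regular tetrahedron: V=4, E=6, F=4.
Attach a 14-gonal antiprism (V=28, E=56, F=30) along a 3-gon: merge 3 vertices and 3 edges, delete both glued faces → V=29, E=59, F=32.
Check: V − E + F = 29 − 59 + 32 = 2.

32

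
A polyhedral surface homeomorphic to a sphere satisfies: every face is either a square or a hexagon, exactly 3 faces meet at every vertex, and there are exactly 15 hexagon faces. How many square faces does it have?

6

Let x be the number of squares; then F = 15 + x.
Edge–face incidences: 2E = 6·15 + 4·x = 90 + 4x.
Every vertex has degree 3, so 3V = 2E.
Euler: V − E + F = 2 ⇒ (2E)/3 − E + (15 + x) = 2.
Multiply by 6: 2·(2E) − 3·(2E) + 6·(15 + x) = 12, i.e. 90 + 6x − (90 + 4x) = 12.
Collecting terms: 2x = 12, so x = 6.
Then 2E = 90 + 4·6 = 114, so E = 57, V = 2E/3 = 38, F = 15 + 6 = 21.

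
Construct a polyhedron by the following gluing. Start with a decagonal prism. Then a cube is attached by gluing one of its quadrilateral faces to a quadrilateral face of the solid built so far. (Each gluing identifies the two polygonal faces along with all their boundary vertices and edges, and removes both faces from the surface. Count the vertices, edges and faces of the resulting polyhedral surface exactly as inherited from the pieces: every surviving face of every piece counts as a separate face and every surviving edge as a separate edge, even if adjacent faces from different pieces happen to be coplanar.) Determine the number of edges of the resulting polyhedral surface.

A decagonal prism: V=20, E=30, F=12.
Attach a cube (V=8, E=12, F=6) along a 4-gon: merge 4 vertices and 4 edges, delete both glued faces → V=24, E=38, F=16.
Check: V − E + F = 24 − 38 + 16 = 2.

38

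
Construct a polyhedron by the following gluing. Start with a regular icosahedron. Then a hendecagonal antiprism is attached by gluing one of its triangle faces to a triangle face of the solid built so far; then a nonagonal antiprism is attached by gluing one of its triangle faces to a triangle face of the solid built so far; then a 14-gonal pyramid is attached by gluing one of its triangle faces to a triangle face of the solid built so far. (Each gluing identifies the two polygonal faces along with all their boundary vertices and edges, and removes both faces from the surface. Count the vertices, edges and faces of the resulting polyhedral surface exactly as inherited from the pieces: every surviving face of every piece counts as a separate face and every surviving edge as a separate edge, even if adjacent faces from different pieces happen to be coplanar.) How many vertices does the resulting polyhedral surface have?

A regular icosahedron: V=12, E=30, F=20.
Attach a hendecagonal antiprism (V=22, E=44, F=24) along a 3-gon: merge 3 vertices and 3 edges, delete both glued faces → V=31, E=71, F=42.
Attach a nonagonal antiprism (V=18, E=36, F=20) along a 3-gon: merge 3 vertices and 3 edges, delete both glued faces → V=46, E=104, F=60.
Attach a 14-gonal pyramid (V=15, E=28, F=15) along a 3-gon: merge 3 vertices and 3 edges, delete both glued faces → V=58, E=129, F=73.
Check: V − E + F = 58 − 129 + 73 = 2.

58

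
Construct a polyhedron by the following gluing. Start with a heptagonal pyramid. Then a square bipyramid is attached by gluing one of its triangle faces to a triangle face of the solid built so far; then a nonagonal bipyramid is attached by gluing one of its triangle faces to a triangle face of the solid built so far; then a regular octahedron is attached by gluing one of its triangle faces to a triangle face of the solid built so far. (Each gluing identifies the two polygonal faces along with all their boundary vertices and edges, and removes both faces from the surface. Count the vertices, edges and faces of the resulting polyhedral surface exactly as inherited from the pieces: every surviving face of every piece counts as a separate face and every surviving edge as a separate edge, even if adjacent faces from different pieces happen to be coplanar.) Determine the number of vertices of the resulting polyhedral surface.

A heptagonal pyramid: V=8, E=14, F=8.
Attach a square bipyramid (V=6, E=12, F=8) along a 3-gon: merge 3 vertices and 3 edges, delete both glued faces → V=11, E=23, F=14.
Attach a nonagonal bipyramid (V=11, E=27, F=18) along a 3-gon: merge 3 vertices and 3 edges, delete both glued faces → V=19, E=47, F=30.
Attach a regular octahedron (V=6, E=12, F=8) along a 3-gon: merge 3 vertices and 3 edges, delete both glued faces → V=22, E=56, F=36.
Check: V − E + F = 22 − 56 + 36 = 2.

22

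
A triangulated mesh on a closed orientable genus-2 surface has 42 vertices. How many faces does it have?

88

χ = 2 − 2·2 = -2, and every face is a triangle so 3F = 2E.
V − E + F = -2 with E = 3F/2 gives 42 − (3/2 − 1)·F = -2, so F = 88 and E = 132.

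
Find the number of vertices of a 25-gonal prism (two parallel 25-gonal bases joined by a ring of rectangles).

50

A prism on an n-gon has two n-gon bases and n rectangular sides: V = 2·25 = 50, E = 3·25 = 75, F = 25 + 2 = 27.
Check: V − E + F = 50 − 75 + 27 = 2.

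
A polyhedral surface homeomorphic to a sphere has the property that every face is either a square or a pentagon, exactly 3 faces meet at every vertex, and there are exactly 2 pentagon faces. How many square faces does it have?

Let x be the number of squares; then F = 2 + x.
Edge–face incidences: 2E = 5·2 + 4·x = 10 + 4x.
Every vertex has degree 3, so 3V = 2E.
Euler: V − E + F = 2 ⇒ (2E)/3 − E + (2 + x) = 2.
Multiply by 6: 2·(2E) − 3·(2E) + 6·(2 + x) = 12, i.e. 12 + 6x − (10 + 4x) = 12.
Collecting terms: 2x + 2 = 12, so 2x = 10, so x = 5.
Then 2E = 10 + 4·5 = 30, so E = 15, V = 2E/3 = 10, F = 2 + 5 = 7.

5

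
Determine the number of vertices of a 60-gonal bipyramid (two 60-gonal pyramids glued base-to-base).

62

A bipyramid over an n-gon has 2n triangular faces and n + 2 vertices: V = 60 + 2 = 62, E = 3·60 = 180, F = 2·60 = 120.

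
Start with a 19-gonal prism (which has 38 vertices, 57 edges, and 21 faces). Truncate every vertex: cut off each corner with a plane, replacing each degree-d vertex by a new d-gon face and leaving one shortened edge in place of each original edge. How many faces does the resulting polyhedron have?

Truncation replaces each original edge-end by a new vertex, so V′ = 2E = 114.
Each original edge survives, and each old vertex of degree d contributes d new edges; summing degrees gives Σd = 2E, so E′ = E + 2E = 3E = 171.
Each original face survives and each original vertex becomes one new face: F′ = F + V = 59.

59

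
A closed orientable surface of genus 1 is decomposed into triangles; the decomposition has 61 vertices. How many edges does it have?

183

χ = 2 − 2·1 = 0, and every face is a triangle so 3F = 2E.
V − E + F = 0 with E = 3F/2 gives 61 − (3/2 − 1)·F = 0, so F = 122 and E = 183.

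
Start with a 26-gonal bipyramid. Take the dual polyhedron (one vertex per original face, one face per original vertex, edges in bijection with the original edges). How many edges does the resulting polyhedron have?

78

The base solid has V = 28, E = 78, F = 52.
The dual swaps V and F and preserves E: V′ = F = 52, E′ = E = 78, F′ = V = 28.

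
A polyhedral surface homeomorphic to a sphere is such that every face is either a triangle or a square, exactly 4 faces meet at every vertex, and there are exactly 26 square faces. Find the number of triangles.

Let x be the number of triangles; then F = 26 + x.
Edge–face incidences: 2E = 4·26 + 3·x = 104 + 3x.
Every vertex has degree 4, so 4V = 2E.
Euler: V − E + F = 2 ⇒ (2E)/4 − E + (26 + x) = 2.
Multiply by 8: 2·(2E) − 4·(2E) + 8·(26 + x) = 16, i.e. 208 + 8x − 2·(104 + 3x) = 16.
Collecting terms: 2x = 16, so x = 8.
Then 2E = 104 + 3·8 = 128, so E = 64, V = 2E/4 = 32, F = 26 + 8 = 34.

8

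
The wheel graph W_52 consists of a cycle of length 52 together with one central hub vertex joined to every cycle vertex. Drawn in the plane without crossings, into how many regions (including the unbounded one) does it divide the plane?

53

W_52 has V = 52 + 1 = 53 vertices and E = 2·52 = 104 edges.
By Euler's formula F = 2 − V + E = 2 − 53 + 104 = 53.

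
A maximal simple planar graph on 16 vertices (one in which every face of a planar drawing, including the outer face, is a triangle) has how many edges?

42

In a plane triangulation 3F = 2E and V − E + F = 2, so E = 3V − 6 = 3·16 − 6 = 42.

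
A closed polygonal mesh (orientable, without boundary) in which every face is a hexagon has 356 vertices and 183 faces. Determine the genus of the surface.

6

Every face is a hexagon, so 2E = 6·183 = 1098, giving E = 549.
χ = V − E + F = 356 − 549 + 183 = -10.
For a closed orientable surface χ = 2 − 2g, so g = (2 − (-10))/2 = 6.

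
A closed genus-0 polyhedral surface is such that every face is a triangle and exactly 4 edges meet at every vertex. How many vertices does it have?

Each face has 3 edges and each edge borders two faces, so 2E = 3F.
Each vertex has degree 4, so 4V = 2E and hence V = 3F/4.
Euler: V − E + F = 2 ⇒ (3F/4) − (3F/2) + F = 2.
Multiply by 8: (6 − 12 + 8)F = 16, i.e. 2F = 16.
So F = 8, E = 3·8/2 = 12, V = 3·8/4 = 6.

6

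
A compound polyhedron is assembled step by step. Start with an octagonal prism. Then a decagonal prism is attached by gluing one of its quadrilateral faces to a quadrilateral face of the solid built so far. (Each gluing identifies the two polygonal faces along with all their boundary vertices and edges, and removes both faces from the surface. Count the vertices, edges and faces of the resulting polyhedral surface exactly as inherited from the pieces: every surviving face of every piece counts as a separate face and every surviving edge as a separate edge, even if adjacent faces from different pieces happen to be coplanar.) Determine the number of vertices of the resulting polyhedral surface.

An octagonal prism: V=16, E=24, F=10.
Attach a decagonal prism (V=20, E=30, F=12) along a 4-gon: merge 4 vertices and 4 edges, delete both glued faces → V=32, E=50, F=20.
Check: V − E + F = 32 − 50 + 20 = 2.

32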